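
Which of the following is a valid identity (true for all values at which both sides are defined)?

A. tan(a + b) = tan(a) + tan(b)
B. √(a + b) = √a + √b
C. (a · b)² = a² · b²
C

A: fails at (4, 5) — LHS = tan(9) ≈ -0.4523, RHS = tan(5) + tan(4) ≈ -2.223.
B: fails at (4, 5) — LHS = 3, RHS = 2 + √(5) ≈ 4.236.
C: holds — e.g. at (1, 1), both sides equal 1.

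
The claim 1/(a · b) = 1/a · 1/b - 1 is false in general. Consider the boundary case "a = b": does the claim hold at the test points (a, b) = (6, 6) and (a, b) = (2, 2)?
At (6, 6): LHS = 1/36 ≠ RHS = -35/36
At (2, 2): LHS = 1/4 ≠ RHS = -3/4

Answer: No, fails at both test points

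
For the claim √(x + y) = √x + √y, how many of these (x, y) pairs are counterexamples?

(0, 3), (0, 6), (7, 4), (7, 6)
Testing each pair:
(0, 3): LHS = √(3) ≈ 1.732, RHS = √(3) ≈ 1.732 → satisfies claim
(0, 6): LHS = √(6) ≈ 2.449, RHS = √(6) ≈ 2.449 → satisfies claim
(7, 4): LHS = √(11) ≈ 3.317, RHS = 2 + √(7) ≈ 4.646 → counterexample
(7, 6): LHS = √(13) ≈ 3.606, RHS = √(6) + √(7) ≈ 5.095 → counterexample

That makes 2 counterexamples.

Answer: 2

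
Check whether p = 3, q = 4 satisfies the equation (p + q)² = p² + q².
Substituting p = 3, q = 4:

LHS = (3 + 4)² = 49
RHS = 3² + 4² = 25

LHS ≠ RHS, so the equation does not hold at this point.

Answer: Fails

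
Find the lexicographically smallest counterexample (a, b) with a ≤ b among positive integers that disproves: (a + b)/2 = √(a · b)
(a, b) = (1, 2)

At (1, 1): both sides equal 1, so it holds there.

Substituting (1, 2) into the claim:
LHS = (1 + 2)/2 = 3/2
RHS = √(1 · 2) = √(2) ≈ 1.414

Since LHS ≠ RHS, this pair disproves the claim, and no lexicographically smaller pair (a ≤ b, positive integers) does.

For instance (7, 8) is also a counterexample (LHS = 15/2, RHS = 2·√(14) ≈ 7.483), but it's lexicographically larger.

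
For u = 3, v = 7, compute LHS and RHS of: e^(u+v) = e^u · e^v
LHS = e^(3+7) = e^10 ≈ 22026.5
RHS = e^3 · e^7 = e^10 ≈ 22026.5

LHS = RHS: the two sides agree.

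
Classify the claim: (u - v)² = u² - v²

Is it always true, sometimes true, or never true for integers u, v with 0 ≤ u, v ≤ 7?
Sometimes true

It holds at (u, v) = (1, 0) (both sides equal 1), but fails at (u, v) = (3, 6) (LHS = 9, RHS = -27).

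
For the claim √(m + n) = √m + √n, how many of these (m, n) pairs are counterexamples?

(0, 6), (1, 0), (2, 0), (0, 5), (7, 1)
1

Testing each pair:
(0, 6): LHS = √(6) ≈ 2.449, RHS = √(6) ≈ 2.449 → satisfies claim
(1, 0): LHS = 1, RHS = 1 → satisfies claim
(2, 0): LHS = √(2) ≈ 1.414, RHS = √(2) ≈ 1.414 → satisfies claim
(0, 5): LHS = √(5) ≈ 2.236, RHS = √(5) ≈ 2.236 → satisfies claim
(7, 1): LHS = 2·√(2) ≈ 2.828, RHS = 1 + √(7) ≈ 3.646 → counterexample

That makes 1 counterexample.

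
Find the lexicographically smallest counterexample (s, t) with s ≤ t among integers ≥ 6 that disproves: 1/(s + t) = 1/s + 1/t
Substituting (6, 6) into the claim:
LHS = 1/(6 + 6) = 1/12
RHS = 1/6 + 1/6 = 1/3

Since LHS ≠ RHS, this pair disproves the claim, and no lexicographically smaller pair (s ≤ t, integers ≥ 6) does.

For instance (6, 10) is also a counterexample (LHS = 1/16, RHS = 4/15), but it's lexicographically larger.

Answer: (s, t) = (6, 6)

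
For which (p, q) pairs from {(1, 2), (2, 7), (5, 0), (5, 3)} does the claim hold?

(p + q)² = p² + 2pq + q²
All pairs

Testing each pair:
(1, 2): LHS = 9, RHS = 9 → holds
(2, 7): LHS = 81, RHS = 81 → holds
(5, 0): LHS = 25, RHS = 25 → holds
(5, 3): LHS = 64, RHS = 64 → holds

Every pair satisfies the claim.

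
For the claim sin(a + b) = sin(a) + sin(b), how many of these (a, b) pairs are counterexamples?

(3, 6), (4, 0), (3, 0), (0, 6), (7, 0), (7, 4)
Testing each pair:
(3, 6): LHS = sin(9) ≈ 0.4121, RHS = sin(6) + sin(3) ≈ -0.1383 → counterexample
(4, 0): LHS = sin(4) ≈ -0.7568, RHS = sin(4) ≈ -0.7568 → satisfies claim
(3, 0): LHS = sin(3) ≈ 0.1411, RHS = sin(3) ≈ 0.1411 → satisfies claim
(0, 6): LHS = sin(6) ≈ -0.2794, RHS = sin(6) ≈ -0.2794 → satisfies claim
(7, 0): LHS = sin(7) ≈ 0.657, RHS = sin(7) ≈ 0.657 → satisfies claim
(7, 4): LHS = sin(11) ≈ -1, RHS = sin(4) + sin(7) ≈ -0.09982 → counterexample

That makes 2 counterexamples.

Answer: 2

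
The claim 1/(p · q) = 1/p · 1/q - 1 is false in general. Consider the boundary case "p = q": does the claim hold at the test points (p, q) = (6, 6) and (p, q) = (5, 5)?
No, fails at both test points

At (6, 6): LHS = 1/36 ≠ RHS = -35/36
At (5, 5): LHS = 1/25 ≠ RHS = -24/25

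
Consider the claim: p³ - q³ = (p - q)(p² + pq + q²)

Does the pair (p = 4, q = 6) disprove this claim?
No

Substituting p = 4, q = 6:
LHS = 4³ - 6³ = -152
RHS = (4 - 6)(4² + 4·6 + 6²) = -152

The sides agree, so this pair does not disprove the claim.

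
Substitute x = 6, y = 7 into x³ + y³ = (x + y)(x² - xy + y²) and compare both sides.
LHS = 6³ + 7³ = 559
RHS = (6 + 7)(6² - 6·7 + 7²) = 559

LHS = RHS: the two sides agree.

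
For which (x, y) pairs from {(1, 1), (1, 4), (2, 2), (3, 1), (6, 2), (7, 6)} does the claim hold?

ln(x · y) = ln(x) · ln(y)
(1, 1)

Testing each pair:
(1, 1): LHS = 0, RHS = 0 → holds
(1, 4): LHS = ln(4) ≈ 1.386, RHS = 0 → fails
(2, 2): LHS = ln(4) ≈ 1.386, RHS = ln(2)² ≈ 0.4805 → fails
(3, 1): LHS = ln(3) ≈ 1.099, RHS = 0 → fails
(6, 2): LHS = ln(12) ≈ 2.485, RHS = ln(2)·ln(6) ≈ 1.242 → fails
(7, 6): LHS = ln(42) ≈ 3.738, RHS = ln(6)·ln(7) ≈ 3.487 → fails

1 of 6 pairs satisfies the claim.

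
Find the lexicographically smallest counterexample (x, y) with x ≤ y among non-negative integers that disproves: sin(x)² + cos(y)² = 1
(x, y) = (0, 1)

Substituting (0, 1) into the claim:
LHS = sin(0)² + cos(1)² = cos(1)² ≈ 0.2919
RHS = 1

Since LHS ≠ RHS, this pair disproves the claim, and no lexicographically smaller pair (x ≤ y, non-negative integers) does.

For instance (0, 4) is also a counterexample (LHS = cos(4)² ≈ 0.4272, RHS = 1), but it's lexicographically larger.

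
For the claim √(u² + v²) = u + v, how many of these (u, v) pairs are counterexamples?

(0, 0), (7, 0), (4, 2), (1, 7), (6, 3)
Testing each pair:
(0, 0): LHS = 0, RHS = 0 → satisfies claim
(7, 0): LHS = 7, RHS = 7 → satisfies claim
(4, 2): LHS = 2·√(5) ≈ 4.472, RHS = 6 → counterexample
(1, 7): LHS = 5·√(2) ≈ 7.071, RHS = 8 → counterexample
(6, 3): LHS = 3·√(5) ≈ 6.708, RHS = 9 → counterexample

That makes 3 counterexamples.

Answer: 3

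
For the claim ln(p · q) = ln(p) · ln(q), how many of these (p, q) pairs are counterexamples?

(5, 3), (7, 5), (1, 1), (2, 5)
3

Testing each pair:
(5, 3): LHS = ln(15) ≈ 2.708, RHS = ln(3)·ln(5) ≈ 1.768 → counterexample
(7, 5): LHS = ln(35) ≈ 3.555, RHS = ln(5)·ln(7) ≈ 3.132 → counterexample
(1, 1): LHS = 0, RHS = 0 → satisfies claim
(2, 5): LHS = ln(10) ≈ 2.303, RHS = ln(2)·ln(5) ≈ 1.116 → counterexample

That makes 3 counterexamples.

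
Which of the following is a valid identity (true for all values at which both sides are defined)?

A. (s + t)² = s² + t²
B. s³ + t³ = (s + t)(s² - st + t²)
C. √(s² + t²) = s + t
B

A: fails at (3, 7) — LHS = 100, RHS = 58.
B: holds — e.g. at (5, 8), both sides equal 637.
C: fails at (3, 4) — LHS = 5, RHS = 7.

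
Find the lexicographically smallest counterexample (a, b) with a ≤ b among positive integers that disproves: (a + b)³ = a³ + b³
Substituting (1, 1) into the claim:
LHS = (1 + 1)³ = 8
RHS = 1³ + 1³ = 2

Since LHS ≠ RHS, this pair disproves the claim, and no lexicographically smaller pair (a ≤ b, positive integers) does.

For instance (4, 7) is also a counterexample (LHS = 1331, RHS = 407), but it's lexicographically larger.

Answer: (a, b) = (1, 1)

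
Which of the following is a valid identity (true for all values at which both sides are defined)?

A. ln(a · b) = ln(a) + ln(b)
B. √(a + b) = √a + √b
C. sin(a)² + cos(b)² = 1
A: holds — e.g. at (2, 7), both sides equal ln(14) ≈ 2.639.
B: fails at (5, 5) — LHS = √(10) ≈ 3.162, RHS = 2·√(5) ≈ 4.472.
C: fails at (2, 3) — LHS = sin(2)² + cos(3)² ≈ 1.807, RHS = 1.

Answer: A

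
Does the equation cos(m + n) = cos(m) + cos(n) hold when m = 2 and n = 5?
Substituting m = 2, n = 5:

LHS = cos(2 + 5) = cos(7) ≈ 0.7539
RHS = cos(2) + cos(5) ≈ -0.1325

LHS ≠ RHS, so the equation does not hold at this point.

Answer: Fails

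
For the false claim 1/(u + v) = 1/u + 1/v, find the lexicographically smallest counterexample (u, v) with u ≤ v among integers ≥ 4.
Substituting (4, 4) into the claim:
LHS = 1/(4 + 4) = 1/8
RHS = 1/4 + 1/4 = 1/2

Since LHS ≠ RHS, this pair disproves the claim, and no lexicographically smaller pair (u ≤ v, integers ≥ 4) does.

For instance (6, 8) is also a counterexample (LHS = 1/14, RHS = 7/24), but it's lexicographically larger.

Answer: (u, v) = (4, 4)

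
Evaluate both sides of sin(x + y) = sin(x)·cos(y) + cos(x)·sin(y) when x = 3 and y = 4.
LHS = sin(3 + 4) = sin(7) ≈ 0.657
RHS = sin(3)·cos(4) + cos(3)·sin(4) = sin(3)·cos(4) + sin(4)·cos(3) ≈ 0.657

LHS = RHS: the two sides agree.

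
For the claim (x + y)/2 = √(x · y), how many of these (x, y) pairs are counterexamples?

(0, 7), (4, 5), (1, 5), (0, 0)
3

Testing each pair:
(0, 7): LHS = 7/2, RHS = 0 → counterexample
(4, 5): LHS = 9/2, RHS = 2·√(5) ≈ 4.472 → counterexample
(1, 5): LHS = 3, RHS = √(5) ≈ 2.236 → counterexample
(0, 0): LHS = 0, RHS = 0 → satisfies claim

That makes 3 counterexamples.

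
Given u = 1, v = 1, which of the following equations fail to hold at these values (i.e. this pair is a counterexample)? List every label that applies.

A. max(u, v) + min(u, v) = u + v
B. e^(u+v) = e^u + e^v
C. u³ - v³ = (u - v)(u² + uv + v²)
B

Evaluating each claim at the given values:
A. LHS = 2, RHS = 2 → holds here (LHS = RHS)
B. LHS = e^2 ≈ 7.389, RHS = 2·e ≈ 5.437 → fails here (LHS ≠ RHS)
C. LHS = 0, RHS = 0 → holds here (LHS = RHS)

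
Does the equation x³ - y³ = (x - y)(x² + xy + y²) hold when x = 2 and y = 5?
Holds

Substituting x = 2, y = 5:

LHS = 2³ - 5³ = -117
RHS = (2 - 5)(2² + 2·5 + 5²) = -117

LHS = RHS, so the equation holds at this point.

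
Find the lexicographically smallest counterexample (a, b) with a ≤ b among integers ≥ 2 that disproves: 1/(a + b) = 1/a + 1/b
(a, b) = (2, 2)

Substituting (2, 2) into the claim:
LHS = 1/(2 + 2) = 1/4
RHS = 1/2 + 1/2 = 1

Since LHS ≠ RHS, this pair disproves the claim, and no lexicographically smaller pair (a ≤ b, integers ≥ 2) does.

For instance (4, 6) is also a counterexample (LHS = 1/10, RHS = 5/12), but it's lexicographically larger.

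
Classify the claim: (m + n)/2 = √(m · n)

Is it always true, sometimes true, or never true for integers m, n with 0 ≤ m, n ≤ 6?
Sometimes true

It holds at (m, n) = (1, 1) (both sides equal 1), but fails at (m, n) = (4, 3) (LHS = 7/2, RHS = 2·√(3) ≈ 3.464).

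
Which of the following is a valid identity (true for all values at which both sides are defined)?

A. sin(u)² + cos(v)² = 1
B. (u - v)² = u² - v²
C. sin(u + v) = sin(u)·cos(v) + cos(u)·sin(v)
A: fails at (1, 4) — LHS = cos(4)² + sin(1)² ≈ 1.135, RHS = 1.
B: fails at (1, 2) — LHS = 1, RHS = -3.
C: holds — e.g. at (3, 4), both sides equal sin(7) ≈ 0.657.

Answer: C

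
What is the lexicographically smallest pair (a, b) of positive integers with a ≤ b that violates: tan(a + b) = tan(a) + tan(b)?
Substituting (1, 1) into the claim:
LHS = tan(1 + 1) = tan(2) ≈ -2.185
RHS = tan(1) + tan(1) = 2·tan(1) ≈ 3.115

Since LHS ≠ RHS, this pair disproves the claim, and no lexicographically smaller pair (a ≤ b, positive integers) does.

For instance (4, 8) is also a counterexample (LHS = tan(12) ≈ -0.6359, RHS = tan(8) + tan(4) ≈ -5.642), but it's lexicographically larger.

Answer: (a, b) = (1, 1)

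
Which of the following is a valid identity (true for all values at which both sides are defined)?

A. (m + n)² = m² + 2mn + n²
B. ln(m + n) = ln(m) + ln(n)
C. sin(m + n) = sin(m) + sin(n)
A: holds — e.g. at (2, 2), both sides equal 16.
B: fails at (1, 5) — LHS = ln(6) ≈ 1.792, RHS = ln(5) ≈ 1.609.
C: fails at (4, 5) — LHS = sin(9) ≈ 0.4121, RHS = sin(5) + sin(4) ≈ -1.716.

Answer: A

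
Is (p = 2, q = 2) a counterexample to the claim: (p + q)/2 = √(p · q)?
No

Substituting p = 2, q = 2:
LHS = (2 + 2)/2 = 2
RHS = √(2 · 2) = 2

The sides agree, so this pair does not disprove the claim.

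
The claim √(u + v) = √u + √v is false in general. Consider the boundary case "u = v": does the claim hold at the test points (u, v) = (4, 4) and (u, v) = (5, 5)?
At (4, 4): LHS = 2·√(2) ≈ 2.828 ≠ RHS = 4
At (5, 5): LHS = √(10) ≈ 3.162 ≠ RHS = 2·√(5) ≈ 4.472

Answer: No, fails at both test points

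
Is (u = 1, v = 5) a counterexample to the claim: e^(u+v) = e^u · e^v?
Substituting u = 1, v = 5:
LHS = e^(1+5) = e^6 ≈ 403.4
RHS = e^1 · e^5 = e^6 ≈ 403.4

The sides agree, so this pair does not disprove the claim.

Answer: No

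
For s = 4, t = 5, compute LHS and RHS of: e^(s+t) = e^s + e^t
LHS = e^(4+5) = e^9 ≈ 8103
RHS = e^4 + e^5 ≈ 203

LHS ≠ RHS (they differ by about 7900), so the equation does not hold here.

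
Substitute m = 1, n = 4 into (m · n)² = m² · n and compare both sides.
LHS = (1 · 4)² = 16
RHS = 1² · 4 = 4

LHS ≠ RHS, so the equation does not hold here.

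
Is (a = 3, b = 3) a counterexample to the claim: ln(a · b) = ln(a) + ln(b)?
No

Substituting a = 3, b = 3:
LHS = ln(3 · 3) = ln(9) ≈ 2.197
RHS = ln(3) + ln(3) = 2·ln(3) ≈ 2.197

The sides agree, so this pair does not disprove the claim.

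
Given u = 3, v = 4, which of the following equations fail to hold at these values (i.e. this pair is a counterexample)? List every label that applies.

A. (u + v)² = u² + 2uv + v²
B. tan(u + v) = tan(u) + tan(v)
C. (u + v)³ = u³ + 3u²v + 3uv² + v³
Evaluating each claim at the given values:
A. LHS = 49, RHS = 49 → holds here (LHS = RHS)
B. LHS = tan(7) ≈ 0.8714, RHS = tan(3) + tan(4) ≈ 1.015 → fails here (LHS ≠ RHS)
C. LHS = 343, RHS = 343 → holds here (LHS = RHS)

Answer: B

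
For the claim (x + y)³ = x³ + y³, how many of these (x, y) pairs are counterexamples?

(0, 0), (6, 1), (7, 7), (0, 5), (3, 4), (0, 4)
Testing each pair:
(0, 0): LHS = 0, RHS = 0 → satisfies claim
(6, 1): LHS = 343, RHS = 217 → counterexample
(7, 7): LHS = 2744, RHS = 686 → counterexample
(0, 5): LHS = 125, RHS = 125 → satisfies claim
(3, 4): LHS = 343, RHS = 91 → counterexample
(0, 4): LHS = 64, RHS = 64 → satisfies claim

That makes 3 counterexamples.

Answer: 3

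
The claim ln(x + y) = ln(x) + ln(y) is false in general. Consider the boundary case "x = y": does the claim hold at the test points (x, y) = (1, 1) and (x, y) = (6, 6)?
No, fails at both test points

At (1, 1): LHS = ln(2) ≈ 0.6931 ≠ RHS = 0
At (6, 6): LHS = ln(12) ≈ 2.485 ≠ RHS = 2·ln(6) ≈ 3.584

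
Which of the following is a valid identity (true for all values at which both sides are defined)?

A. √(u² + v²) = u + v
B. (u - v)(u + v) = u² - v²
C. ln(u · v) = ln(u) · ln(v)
B

A: fails at (3, 7) — LHS = √(58) ≈ 7.616, RHS = 10.
B: holds — e.g. at (3, 3), both sides equal 0.
C: fails at (5, 5) — LHS = ln(25) ≈ 3.219, RHS = ln(5)² ≈ 2.59.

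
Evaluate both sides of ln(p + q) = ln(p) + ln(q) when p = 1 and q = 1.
LHS = ln(1 + 1) = ln(2) ≈ 0.6931
RHS = ln(1) + ln(1) = 0

LHS ≠ RHS (they differ by about 0.6931), so the equation does not hold here.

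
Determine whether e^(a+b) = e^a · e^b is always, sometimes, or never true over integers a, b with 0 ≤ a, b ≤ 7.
The identity holds for every pair in the range. For instance at (a, b) = (0, 3): both sides equal e^3 ≈ 20.09.

Answer: Always true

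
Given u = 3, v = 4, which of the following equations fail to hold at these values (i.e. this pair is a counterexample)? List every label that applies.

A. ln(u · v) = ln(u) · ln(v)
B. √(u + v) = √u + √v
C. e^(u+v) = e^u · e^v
A, B

Evaluating each claim at the given values:
A. LHS = ln(12) ≈ 2.485, RHS = ln(3)·ln(4) ≈ 1.523 → fails here (LHS ≠ RHS)
B. LHS = √(7) ≈ 2.646, RHS = √(3) + 2 ≈ 3.732 → fails here (LHS ≠ RHS)
C. LHS = e^7 ≈ 1097, RHS = e^7 ≈ 1097 → holds here (LHS = RHS)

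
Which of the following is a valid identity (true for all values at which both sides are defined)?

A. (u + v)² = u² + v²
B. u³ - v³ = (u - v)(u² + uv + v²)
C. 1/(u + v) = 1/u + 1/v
A: fails at (3, 3) — LHS = 36, RHS = 18.
B: holds — e.g. at (1, 3), both sides equal -26.
C: fails at (1, 1) — LHS = 1/2, RHS = 2.

Answer: B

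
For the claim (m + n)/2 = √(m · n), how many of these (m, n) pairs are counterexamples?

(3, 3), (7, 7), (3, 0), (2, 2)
1

Testing each pair:
(3, 3): LHS = 3, RHS = 3 → satisfies claim
(7, 7): LHS = 7, RHS = 7 → satisfies claim
(3, 0): LHS = 3/2, RHS = 0 → counterexample
(2, 2): LHS = 2, RHS = 2 → satisfies claim

That makes 1 counterexample.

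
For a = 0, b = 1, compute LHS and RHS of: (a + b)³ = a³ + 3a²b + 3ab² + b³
LHS = (0 + 1)³ = 1
RHS = 0³ + 3·0²·1 + 3·0·1² + 1³ = 1

LHS = RHS: the two sides agree.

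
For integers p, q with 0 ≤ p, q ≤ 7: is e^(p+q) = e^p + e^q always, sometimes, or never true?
Never true

The claim fails for every pair in the range. For instance at (p, q) = (7, 7): LHS = e^14 ≈ 1202604.3, RHS = 2·e^7 ≈ 2193.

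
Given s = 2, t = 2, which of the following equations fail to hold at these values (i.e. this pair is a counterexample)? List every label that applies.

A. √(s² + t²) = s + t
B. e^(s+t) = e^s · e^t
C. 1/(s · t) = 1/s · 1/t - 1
A, C

Evaluating each claim at the given values:
A. LHS = 2·√(2) ≈ 2.828, RHS = 4 → fails here (LHS ≠ RHS)
B. LHS = e^4 ≈ 54.6, RHS = e^4 ≈ 54.6 → holds here (LHS = RHS)
C. LHS = 1/4, RHS = -3/4 → fails here (LHS ≠ RHS)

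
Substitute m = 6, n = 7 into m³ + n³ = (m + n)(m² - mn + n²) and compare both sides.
LHS = 6³ + 7³ = 559
RHS = (6 + 7)(6² - 6·7 + 7²) = 559

LHS = RHS: the two sides agree.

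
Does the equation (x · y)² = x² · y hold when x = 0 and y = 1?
Substituting x = 0, y = 1:

LHS = (0 · 1)² = 0
RHS = 0² · 1 = 0

LHS = RHS, so the equation holds at this point.

Answer: Holds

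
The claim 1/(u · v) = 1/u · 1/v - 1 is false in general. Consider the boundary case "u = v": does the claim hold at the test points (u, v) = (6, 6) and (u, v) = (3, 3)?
At (6, 6): LHS = 1/36 ≠ RHS = -35/36
At (3, 3): LHS = 1/9 ≠ RHS = -8/9

Answer: No, fails at both test points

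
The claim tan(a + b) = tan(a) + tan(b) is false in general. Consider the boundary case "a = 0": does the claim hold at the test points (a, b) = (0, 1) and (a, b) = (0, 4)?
At (0, 1): LHS = tan(1) ≈ 1.557, RHS = tan(1) ≈ 1.557 → equal
At (0, 4): LHS = tan(4) ≈ 1.158, RHS = tan(4) ≈ 1.158 → equal

So the claim does hold at both of these boundary points, even though it is not an identity.

Answer: Yes, holds at both test points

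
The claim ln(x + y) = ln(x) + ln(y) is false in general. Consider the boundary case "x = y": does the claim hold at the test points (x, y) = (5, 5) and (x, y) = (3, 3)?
No, fails at both test points

At (5, 5): LHS = ln(10) ≈ 2.303 ≠ RHS = 2·ln(5) ≈ 3.219
At (3, 3): LHS = ln(6) ≈ 1.792 ≠ RHS = 2·ln(3) ≈ 2.197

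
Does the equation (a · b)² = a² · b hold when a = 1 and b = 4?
Fails

Substituting a = 1, b = 4:

LHS = (1 · 4)² = 16
RHS = 1² · 4 = 4

LHS ≠ RHS, so the equation does not hold at this point.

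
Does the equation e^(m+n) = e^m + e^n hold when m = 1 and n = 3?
Fails

Substituting m = 1, n = 3:

LHS = e^(1+3) = e^4 ≈ 54.6
RHS = e^1 + e^3 = e + e^3 ≈ 22.8

LHS ≠ RHS, so the equation does not hold at this point.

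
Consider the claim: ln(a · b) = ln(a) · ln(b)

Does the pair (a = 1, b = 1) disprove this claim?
Substituting a = 1, b = 1:
LHS = ln(1 · 1) = 0
RHS = ln(1) · ln(1) = 0

The sides agree, so this pair does not disprove the claim.

Answer: No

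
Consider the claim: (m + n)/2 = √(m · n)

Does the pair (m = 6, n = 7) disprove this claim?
Substituting m = 6, n = 7:
LHS = (6 + 7)/2 = 13/2
RHS = √(6 · 7) = √(42) ≈ 6.481

Since LHS ≠ RHS, this pair disproves the claim.

Answer: Yes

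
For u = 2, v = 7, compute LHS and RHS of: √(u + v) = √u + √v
LHS = √(2 + 7) = 3
RHS = √2 + √7 = √(2) + √(7) ≈ 4.06

LHS ≠ RHS (they differ by about 1.06), so the equation does not hold here.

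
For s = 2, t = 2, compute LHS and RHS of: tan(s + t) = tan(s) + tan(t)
LHS = tan(2 + 2) = tan(4) ≈ 1.158
RHS = tan(2) + tan(2) = 2·tan(2) ≈ -4.37

LHS ≠ RHS (they differ by about 5.528), so the equation does not hold here.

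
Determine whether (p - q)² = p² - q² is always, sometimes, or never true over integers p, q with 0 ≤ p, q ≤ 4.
It holds at (p, q) = (3, 0) (both sides equal 9), but fails at (p, q) = (3, 1) (LHS = 4, RHS = 8).

Answer: Sometimes true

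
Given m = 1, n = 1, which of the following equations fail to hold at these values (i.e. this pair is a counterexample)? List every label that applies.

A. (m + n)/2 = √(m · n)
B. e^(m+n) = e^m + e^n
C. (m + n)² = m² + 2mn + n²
Evaluating each claim at the given values:
A. LHS = 1, RHS = 1 → holds here (LHS = RHS)
B. LHS = e^2 ≈ 7.389, RHS = 2·e ≈ 5.437 → fails here (LHS ≠ RHS)
C. LHS = 4, RHS = 4 → holds here (LHS = RHS)

Answer: B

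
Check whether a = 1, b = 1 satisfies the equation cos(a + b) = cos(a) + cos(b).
Substituting a = 1, b = 1:

LHS = cos(1 + 1) = cos(2) ≈ -0.4161
RHS = cos(1) + cos(1) = 2·cos(1) ≈ 1.081

LHS ≠ RHS, so the equation does not hold at this point.

Answer: Fails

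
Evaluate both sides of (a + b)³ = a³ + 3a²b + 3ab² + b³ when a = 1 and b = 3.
LHS = (1 + 3)³ = 64
RHS = 1³ + 3·1²·3 + 3·1·3² + 3³ = 64

LHS = RHS: the two sides agree.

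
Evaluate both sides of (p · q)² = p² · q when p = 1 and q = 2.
LHS = (1 · 2)² = 4
RHS = 1² · 2 = 2

LHS ≠ RHS, so the equation does not hold here.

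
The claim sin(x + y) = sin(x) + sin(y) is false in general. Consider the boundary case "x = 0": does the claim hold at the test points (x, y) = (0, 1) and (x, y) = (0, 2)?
Yes, holds at both test points

At (0, 1): LHS = sin(1) ≈ 0.8415, RHS = sin(1) ≈ 0.8415 → equal
At (0, 2): LHS = sin(2) ≈ 0.9093, RHS = sin(2) ≈ 0.9093 → equal

So the claim does hold at both of these boundary points, even though it is not an identity.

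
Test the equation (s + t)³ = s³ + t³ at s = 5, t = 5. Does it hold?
Substituting s = 5, t = 5:

LHS = (5 + 5)³ = 1000
RHS = 5³ + 5³ = 250

LHS ≠ RHS, so the equation does not hold at this point.

Answer: Fails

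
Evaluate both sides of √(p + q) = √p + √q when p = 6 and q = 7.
LHS = √(6 + 7) = √(13) ≈ 3.606
RHS = √6 + √7 = √(6) + √(7) ≈ 5.095

LHS ≠ RHS (they differ by about 1.49), so the equation does not hold here.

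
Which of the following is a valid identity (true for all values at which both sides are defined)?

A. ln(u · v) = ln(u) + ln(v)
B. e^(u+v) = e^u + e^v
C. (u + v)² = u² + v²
A: holds — e.g. at (3, 4), both sides equal ln(12) ≈ 2.485.
B: fails at (1, 4) — LHS = e^5 ≈ 148.4, RHS = e + e^4 ≈ 57.32.
C: fails at (2, 7) — LHS = 81, RHS = 53.

Answer: A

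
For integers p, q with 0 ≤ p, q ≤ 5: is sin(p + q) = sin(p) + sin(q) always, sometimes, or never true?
It holds at (p, q) = (4, 0) (both sides equal sin(4) ≈ -0.7568), but fails at (p, q) = (2, 3) (LHS = sin(5) ≈ -0.9589, RHS = sin(3) + sin(2) ≈ 1.05).

Answer: Sometimes true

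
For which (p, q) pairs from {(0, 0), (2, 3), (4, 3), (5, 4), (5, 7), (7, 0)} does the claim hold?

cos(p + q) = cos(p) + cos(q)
Testing each pair:
(0, 0): LHS = 1, RHS = 2 → fails
(2, 3): LHS = cos(5) ≈ 0.2837, RHS = cos(3) + cos(2) ≈ -1.406 → fails
(4, 3): LHS = cos(7) ≈ 0.7539, RHS = cos(3) + cos(4) ≈ -1.644 → fails
(5, 4): LHS = cos(9) ≈ -0.9111, RHS = cos(4) + cos(5) ≈ -0.37 → fails
(5, 7): LHS = cos(12) ≈ 0.8439, RHS = cos(5) + cos(7) ≈ 1.038 → fails
(7, 0): LHS = cos(7) ≈ 0.7539, RHS = cos(7) + 1 ≈ 1.754 → fails

No pair satisfies the claim.

Answer: None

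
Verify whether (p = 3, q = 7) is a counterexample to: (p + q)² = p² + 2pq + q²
No

Substituting p = 3, q = 7:
LHS = (3 + 7)² = 100
RHS = 3² + 2·3·7 + 7² = 100

The sides agree, so this pair does not disprove the claim.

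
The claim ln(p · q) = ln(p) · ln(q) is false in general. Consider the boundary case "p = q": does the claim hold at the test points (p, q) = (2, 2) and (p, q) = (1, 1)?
Only at (1, 1)

At (2, 2): LHS = ln(4) ≈ 1.386 ≠ RHS = ln(2)² ≈ 0.4805
At (1, 1): LHS = 0, RHS = 0 → equal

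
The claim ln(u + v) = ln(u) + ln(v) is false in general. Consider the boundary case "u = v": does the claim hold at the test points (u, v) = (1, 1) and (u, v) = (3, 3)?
At (1, 1): LHS = ln(2) ≈ 0.6931 ≠ RHS = 0
At (3, 3): LHS = ln(6) ≈ 1.792 ≠ RHS = 2·ln(3) ≈ 2.197

Answer: No, fails at both test points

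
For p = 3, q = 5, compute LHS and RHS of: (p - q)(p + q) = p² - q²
LHS = (3 - 5)(3 + 5) = -16
RHS = 3² - 5² = -16

LHS = RHS: the two sides agree.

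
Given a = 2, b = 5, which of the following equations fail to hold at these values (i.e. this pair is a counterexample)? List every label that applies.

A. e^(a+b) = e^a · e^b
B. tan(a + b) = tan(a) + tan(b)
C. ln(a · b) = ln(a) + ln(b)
Evaluating each claim at the given values:
A. LHS = e^7 ≈ 1097, RHS = e^7 ≈ 1097 → holds here (LHS = RHS)
B. LHS = tan(7) ≈ 0.8714, RHS = tan(5) + tan(2) ≈ -5.566 → fails here (LHS ≠ RHS)
C. LHS = ln(10) ≈ 2.303, RHS = ln(2) + ln(5) ≈ 2.303 → holds here (LHS = RHS)

Answer: B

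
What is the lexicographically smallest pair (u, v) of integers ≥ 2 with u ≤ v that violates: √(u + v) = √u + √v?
(u, v) = (2, 2)

Substituting (2, 2) into the claim:
LHS = √(2 + 2) = 2
RHS = √2 + √2 = 2·√(2) ≈ 2.828

Since LHS ≠ RHS, this pair disproves the claim, and no lexicographically smaller pair (u ≤ v, integers ≥ 2) does.

For instance (6, 8) is also a counterexample (LHS = √(14) ≈ 3.742, RHS = √(6) + 2·√(2) ≈ 5.278), but it's lexicographically larger.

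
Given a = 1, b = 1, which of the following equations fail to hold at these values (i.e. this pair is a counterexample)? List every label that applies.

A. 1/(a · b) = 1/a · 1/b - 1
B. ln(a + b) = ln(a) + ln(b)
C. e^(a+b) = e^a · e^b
A, B

Evaluating each claim at the given values:
A. LHS = 1, RHS = 0 → fails here (LHS ≠ RHS)
B. LHS = ln(2) ≈ 0.6931, RHS = 0 → fails here (LHS ≠ RHS)
C. LHS = e^2 ≈ 7.389, RHS = e^2 ≈ 7.389 → holds here (LHS = RHS)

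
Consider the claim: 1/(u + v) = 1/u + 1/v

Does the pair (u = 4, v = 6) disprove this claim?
Yes

Substituting u = 4, v = 6:
LHS = 1/(4 + 6) = 1/10
RHS = 1/4 + 1/6 = 5/12

Since LHS ≠ RHS, this pair disproves the claim.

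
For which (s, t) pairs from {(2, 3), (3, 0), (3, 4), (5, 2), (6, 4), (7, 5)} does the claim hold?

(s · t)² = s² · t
Testing each pair:
(2, 3): LHS = 36, RHS = 12 → fails
(3, 0): LHS = 0, RHS = 0 → holds
(3, 4): LHS = 144, RHS = 36 → fails
(5, 2): LHS = 100, RHS = 50 → fails
(6, 4): LHS = 576, RHS = 144 → fails
(7, 5): LHS = 1225, RHS = 245 → fails

1 of 6 pairs satisfies the claim.

Answer: (3, 0)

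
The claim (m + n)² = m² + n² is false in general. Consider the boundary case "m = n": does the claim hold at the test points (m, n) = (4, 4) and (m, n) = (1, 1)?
At (4, 4): LHS = 64 ≠ RHS = 32
At (1, 1): LHS = 4 ≠ RHS = 2

Answer: No, fails at both test points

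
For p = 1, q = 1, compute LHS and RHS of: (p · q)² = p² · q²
LHS = (1 · 1)² = 1
RHS = 1² · 1² = 1

LHS = RHS: the two sides agree.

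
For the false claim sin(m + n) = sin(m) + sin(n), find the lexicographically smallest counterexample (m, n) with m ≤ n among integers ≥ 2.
Substituting (2, 2) into the claim:
LHS = sin(2 + 2) = sin(4) ≈ -0.7568
RHS = sin(2) + sin(2) = 2·sin(2) ≈ 1.819

Since LHS ≠ RHS, this pair disproves the claim, and no lexicographically smaller pair (m ≤ n, integers ≥ 2) does.

For instance (4, 6) is also a counterexample (LHS = sin(10) ≈ -0.544, RHS = sin(4) + sin(6) ≈ -1.036), but it's lexicographically larger.

Answer: (m, n) = (2, 2)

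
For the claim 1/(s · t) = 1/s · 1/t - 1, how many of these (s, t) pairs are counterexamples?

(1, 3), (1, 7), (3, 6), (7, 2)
4

Testing each pair:
(1, 3): LHS = 1/3, RHS = -2/3 → counterexample
(1, 7): LHS = 1/7, RHS = -6/7 → counterexample
(3, 6): LHS = 1/18, RHS = -17/18 → counterexample
(7, 2): LHS = 1/14, RHS = -13/14 → counterexample

That makes 4 counterexamples.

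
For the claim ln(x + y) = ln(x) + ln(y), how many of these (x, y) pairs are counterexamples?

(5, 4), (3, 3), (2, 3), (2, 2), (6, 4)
Testing each pair:
(5, 4): LHS = ln(9) ≈ 2.197, RHS = ln(4) + ln(5) ≈ 2.996 → counterexample
(3, 3): LHS = ln(6) ≈ 1.792, RHS = 2·ln(3) ≈ 2.197 → counterexample
(2, 3): LHS = ln(5) ≈ 1.609, RHS = ln(2) + ln(3) ≈ 1.792 → counterexample
(2, 2): LHS = ln(4) ≈ 1.386, RHS = 2·ln(2) ≈ 1.386 → satisfies claim
(6, 4): LHS = ln(10) ≈ 2.303, RHS = ln(4) + ln(6) ≈ 3.178 → counterexample

That makes 4 counterexamples.

Answer: 4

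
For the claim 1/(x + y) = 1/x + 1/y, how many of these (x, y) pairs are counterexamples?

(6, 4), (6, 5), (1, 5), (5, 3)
Testing each pair:
(6, 4): LHS = 1/10, RHS = 5/12 → counterexample
(6, 5): LHS = 1/11, RHS = 11/30 → counterexample
(1, 5): LHS = 1/6, RHS = 6/5 → counterexample
(5, 3): LHS = 1/8, RHS = 8/15 → counterexample

That makes 4 counterexamples.

Answer: 4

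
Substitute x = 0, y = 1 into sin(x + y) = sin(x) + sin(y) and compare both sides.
LHS = sin(0 + 1) = sin(1) ≈ 0.8415
RHS = sin(0) + sin(1) = sin(1) ≈ 0.8415

LHS = RHS: the two sides agree.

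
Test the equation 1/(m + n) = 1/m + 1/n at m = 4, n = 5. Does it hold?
Fails

Substituting m = 4, n = 5:

LHS = 1/(4 + 5) = 1/9
RHS = 1/4 + 1/5 = 9/20

LHS ≠ RHS, so the equation does not hold at this point.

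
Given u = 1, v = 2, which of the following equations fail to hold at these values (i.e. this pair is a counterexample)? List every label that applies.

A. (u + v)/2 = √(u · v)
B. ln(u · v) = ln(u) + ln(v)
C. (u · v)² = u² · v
A, C

Evaluating each claim at the given values:
A. LHS = 3/2, RHS = √(2) ≈ 1.414 → fails here (LHS ≠ RHS)
B. LHS = ln(2) ≈ 0.6931, RHS = ln(2) ≈ 0.6931 → holds here (LHS = RHS)
C. LHS = 4, RHS = 2 → fails here (LHS ≠ RHS)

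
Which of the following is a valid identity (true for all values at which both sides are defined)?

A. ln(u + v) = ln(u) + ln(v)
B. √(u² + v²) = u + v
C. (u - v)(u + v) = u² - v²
A: fails at (4, 6) — LHS = ln(10) ≈ 2.303, RHS = ln(4) + ln(6) ≈ 3.178.
B: fails at (6, 7) — LHS = √(85) ≈ 9.22, RHS = 13.
C: holds — e.g. at (3, 3), both sides equal 0.

Answer: C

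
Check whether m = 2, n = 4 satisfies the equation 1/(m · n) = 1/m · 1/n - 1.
Fails

Substituting m = 2, n = 4:

LHS = 1/(2 · 4) = 1/8
RHS = 1/2 · 1/4 - 1 = -7/8

LHS ≠ RHS, so the equation does not hold at this point.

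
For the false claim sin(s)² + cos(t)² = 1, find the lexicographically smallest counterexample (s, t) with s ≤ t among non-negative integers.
(s, t) = (0, 1)

At (0, 0): both sides equal 1, so it holds there.

Substituting (0, 1) into the claim:
LHS = sin(0)² + cos(1)² = cos(1)² ≈ 0.2919
RHS = 1

Since LHS ≠ RHS, this pair disproves the claim, and no lexicographically smaller pair (s ≤ t, non-negative integers) does.

For instance (3, 5) is also a counterexample (LHS = sin(3)² + cos(5)² ≈ 0.1004, RHS = 1), but it's lexicographically larger.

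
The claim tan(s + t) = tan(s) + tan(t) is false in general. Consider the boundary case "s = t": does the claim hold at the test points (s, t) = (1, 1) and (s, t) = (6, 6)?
No, fails at both test points

At (1, 1): LHS = tan(2) ≈ -2.185 ≠ RHS = 2·tan(1) ≈ 3.115
At (6, 6): LHS = tan(12) ≈ -0.6359 ≠ RHS = 2·tan(6) ≈ -0.582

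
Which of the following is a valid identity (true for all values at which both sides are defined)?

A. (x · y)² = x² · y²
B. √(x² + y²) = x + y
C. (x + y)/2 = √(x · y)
A

A: holds — e.g. at (1, 5), both sides equal 25.
B: fails at (5, 5) — LHS = 5·√(2) ≈ 7.071, RHS = 10.
C: fails at (2, 7) — LHS = 9/2, RHS = √(14) ≈ 3.742.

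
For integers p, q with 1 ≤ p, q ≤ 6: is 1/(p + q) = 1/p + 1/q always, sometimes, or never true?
The claim fails for every pair in the range. For instance at (p, q) = (2, 3): LHS = 1/5, RHS = 5/6.

Answer: Never true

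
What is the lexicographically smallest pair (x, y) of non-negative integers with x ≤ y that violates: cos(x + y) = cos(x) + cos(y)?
(x, y) = (0, 0)

Substituting (0, 0) into the claim:
LHS = cos(0 + 0) = 1
RHS = cos(0) + cos(0) = 2

Since LHS ≠ RHS, this pair disproves the claim, and no lexicographically smaller pair (x ≤ y, non-negative integers) does.

For instance (0, 5) is also a counterexample (LHS = cos(5) ≈ 0.2837, RHS = cos(5) + 1 ≈ 1.284), but it's lexicographically larger.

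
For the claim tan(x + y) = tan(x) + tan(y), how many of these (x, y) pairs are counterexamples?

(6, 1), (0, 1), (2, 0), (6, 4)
Testing each pair:
(6, 1): LHS = tan(7) ≈ 0.8714, RHS = tan(6) + tan(1) ≈ 1.266 → counterexample
(0, 1): LHS = tan(1) ≈ 1.557, RHS = tan(1) ≈ 1.557 → satisfies claim
(2, 0): LHS = tan(2) ≈ -2.185, RHS = tan(2) ≈ -2.185 → satisfies claim
(6, 4): LHS = tan(10) ≈ 0.6484, RHS = tan(6) + tan(4) ≈ 0.8668 → counterexample

That makes 2 counterexamples.

Answer: 2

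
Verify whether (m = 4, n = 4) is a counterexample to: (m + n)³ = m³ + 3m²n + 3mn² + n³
Substituting m = 4, n = 4:
LHS = (4 + 4)³ = 512
RHS = 4³ + 3·4²·4 + 3·4·4² + 4³ = 512

The sides agree, so this pair does not disprove the claim.

Answer: No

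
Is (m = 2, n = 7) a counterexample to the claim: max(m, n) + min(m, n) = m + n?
Substituting m = 2, n = 7:
LHS = max(2, 7) + min(2, 7) = 9
RHS = 2 + 7 = 9

The sides agree, so this pair does not disprove the claim.

Answer: No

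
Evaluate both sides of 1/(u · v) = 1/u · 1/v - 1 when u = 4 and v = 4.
LHS = 1/(4 · 4) = 1/16
RHS = 1/4 · 1/4 - 1 = -15/16

LHS ≠ RHS, so the equation does not hold here.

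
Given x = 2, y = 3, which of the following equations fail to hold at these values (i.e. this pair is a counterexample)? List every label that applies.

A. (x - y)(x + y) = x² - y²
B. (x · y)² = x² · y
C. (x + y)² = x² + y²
B, C

Evaluating each claim at the given values:
A. LHS = -5, RHS = -5 → holds here (LHS = RHS)
B. LHS = 36, RHS = 12 → fails here (LHS ≠ RHS)
C. LHS = 25, RHS = 13 → fails here (LHS ≠ RHS)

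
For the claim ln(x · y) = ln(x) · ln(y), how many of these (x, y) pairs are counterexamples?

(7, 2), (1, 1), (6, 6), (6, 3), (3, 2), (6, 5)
Testing each pair:
(7, 2): LHS = ln(14) ≈ 2.639, RHS = ln(2)·ln(7) ≈ 1.349 → counterexample
(1, 1): LHS = 0, RHS = 0 → satisfies claim
(6, 6): LHS = ln(36) ≈ 3.584, RHS = ln(6)² ≈ 3.21 → counterexample
(6, 3): LHS = ln(18) ≈ 2.89, RHS = ln(3)·ln(6) ≈ 1.968 → counterexample
(3, 2): LHS = ln(6) ≈ 1.792, RHS = ln(2)·ln(3) ≈ 0.7615 → counterexample
(6, 5): LHS = ln(30) ≈ 3.401, RHS = ln(5)·ln(6) ≈ 2.884 → counterexample

That makes 5 counterexamples.

Answer: 5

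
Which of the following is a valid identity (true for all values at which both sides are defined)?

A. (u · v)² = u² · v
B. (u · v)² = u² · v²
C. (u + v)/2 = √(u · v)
B

A: fails at (3, 4) — LHS = 144, RHS = 36.
B: holds — e.g. at (2, 2), both sides equal 16.
C: fails at (6, 7) — LHS = 13/2, RHS = √(42) ≈ 6.481.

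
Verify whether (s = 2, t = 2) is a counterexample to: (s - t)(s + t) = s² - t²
Substituting s = 2, t = 2:
LHS = (2 - 2)(2 + 2) = 0
RHS = 2² - 2² = 0

The sides agree, so this pair does not disprove the claim.

Answer: No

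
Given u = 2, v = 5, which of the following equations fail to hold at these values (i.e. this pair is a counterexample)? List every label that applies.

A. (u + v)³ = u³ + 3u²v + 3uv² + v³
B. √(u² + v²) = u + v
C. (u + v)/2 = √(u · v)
Evaluating each claim at the given values:
A. LHS = 343, RHS = 343 → holds here (LHS = RHS)
B. LHS = √(29) ≈ 5.385, RHS = 7 → fails here (LHS ≠ RHS)
C. LHS = 7/2, RHS = √(10) ≈ 3.162 → fails here (LHS ≠ RHS)

Answer: B, C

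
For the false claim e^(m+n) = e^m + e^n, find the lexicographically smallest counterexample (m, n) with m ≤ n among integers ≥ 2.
(m, n) = (2, 2)

Substituting (2, 2) into the claim:
LHS = e^(2+2) = e^4 ≈ 54.6
RHS = e^2 + e^2 = 2·e^2 ≈ 14.78

Since LHS ≠ RHS, this pair disproves the claim, and no lexicographically smaller pair (m ≤ n, integers ≥ 2) does.

For instance (6, 6) is also a counterexample (LHS = e^12 ≈ 162754.8, RHS = 2·e^6 ≈ 806.9), but it's lexicographically larger.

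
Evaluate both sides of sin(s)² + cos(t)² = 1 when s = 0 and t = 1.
LHS = sin(0)² + cos(1)² = cos(1)² ≈ 0.2919
RHS = 1

LHS ≠ RHS (they differ by about 0.7081), so the equation does not hold here.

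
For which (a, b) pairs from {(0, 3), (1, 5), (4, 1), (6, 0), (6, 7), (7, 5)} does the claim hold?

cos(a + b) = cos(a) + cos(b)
None

Testing each pair:
(0, 3): LHS = cos(3) ≈ -0.99, RHS = cos(3) + 1 ≈ 0.01001 → fails
(1, 5): LHS = cos(6) ≈ 0.9602, RHS = cos(5) + cos(1) ≈ 0.824 → fails
(4, 1): LHS = cos(5) ≈ 0.2837, RHS = cos(4) + cos(1) ≈ -0.1133 → fails
(6, 0): LHS = cos(6) ≈ 0.9602, RHS = cos(6) + 1 ≈ 1.96 → fails
(6, 7): LHS = cos(13) ≈ 0.9074, RHS = cos(7) + cos(6) ≈ 1.714 → fails
(7, 5): LHS = cos(12) ≈ 0.8439, RHS = cos(5) + cos(7) ≈ 1.038 → fails

No pair satisfies the claim.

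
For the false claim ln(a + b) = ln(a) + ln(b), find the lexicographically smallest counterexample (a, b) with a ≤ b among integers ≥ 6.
(a, b) = (6, 6)

Substituting (6, 6) into the claim:
LHS = ln(6 + 6) = ln(12) ≈ 2.485
RHS = ln(6) + ln(6) = 2·ln(6) ≈ 3.584

Since LHS ≠ RHS, this pair disproves the claim, and no lexicographically smaller pair (a ≤ b, integers ≥ 6) does.

For instance (13, 13) is also a counterexample (LHS = ln(26) ≈ 3.258, RHS = 2·ln(13) ≈ 5.13), but it's lexicographically larger.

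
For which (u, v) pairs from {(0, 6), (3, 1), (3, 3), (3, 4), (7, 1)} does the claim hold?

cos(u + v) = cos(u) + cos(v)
None

Testing each pair:
(0, 6): LHS = cos(6) ≈ 0.9602, RHS = cos(6) + 1 ≈ 1.96 → fails
(3, 1): LHS = cos(4) ≈ -0.6536, RHS = cos(3) + cos(1) ≈ -0.4497 → fails
(3, 3): LHS = cos(6) ≈ 0.9602, RHS = 2·cos(3) ≈ -1.98 → fails
(3, 4): LHS = cos(7) ≈ 0.7539, RHS = cos(3) + cos(4) ≈ -1.644 → fails
(7, 1): LHS = cos(8) ≈ -0.1455, RHS = cos(1) + cos(7) ≈ 1.294 → fails

No pair satisfies the claim.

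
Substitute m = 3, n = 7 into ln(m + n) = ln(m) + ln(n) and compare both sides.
LHS = ln(3 + 7) = ln(10) ≈ 2.303
RHS = ln(3) + ln(7) ≈ 3.045

LHS ≠ RHS (they differ by about 0.7419), so the equation does not hold here.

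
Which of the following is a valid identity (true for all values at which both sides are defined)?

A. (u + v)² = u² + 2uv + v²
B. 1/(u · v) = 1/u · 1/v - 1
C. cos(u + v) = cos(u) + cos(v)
A

A: holds — e.g. at (2, 5), both sides equal 49.
B: fails at (3, 3) — LHS = 1/9, RHS = -8/9.
C: fails at (6, 7) — LHS = cos(13) ≈ 0.9074, RHS = cos(7) + cos(6) ≈ 1.714.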